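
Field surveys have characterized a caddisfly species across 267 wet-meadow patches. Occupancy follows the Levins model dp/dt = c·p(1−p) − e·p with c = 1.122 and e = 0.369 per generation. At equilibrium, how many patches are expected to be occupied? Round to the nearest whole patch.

179

p* = 1 − e/c = 1 − 0.369/1.122 = 0.6711.
Expected occupied patches = N × p* = 267 × 0.6711 = 179.19 ≈ 179.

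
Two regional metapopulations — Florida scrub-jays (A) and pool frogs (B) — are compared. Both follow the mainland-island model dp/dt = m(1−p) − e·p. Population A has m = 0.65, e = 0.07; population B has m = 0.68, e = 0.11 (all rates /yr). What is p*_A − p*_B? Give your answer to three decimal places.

A: p*_A = m/(m+e) = 0.65/0.7200 = 0.9028.
B: p*_B = 0.68/0.7900 = 0.8608.
p*_A − p*_B = 0.9028 − 0.8608 = 0.0420.

0.042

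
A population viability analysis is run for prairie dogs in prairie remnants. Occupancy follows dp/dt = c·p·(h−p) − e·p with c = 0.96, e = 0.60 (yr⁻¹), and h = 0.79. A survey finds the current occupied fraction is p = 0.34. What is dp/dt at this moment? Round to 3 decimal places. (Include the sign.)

Colonization term: c·p·(h−p) = 0.96×0.34×0.4500 = 0.14688.
Extinction term: e·p = 0.20400.
dp/dt = 0.14688 − 0.20400 = -0.05712.

-0.057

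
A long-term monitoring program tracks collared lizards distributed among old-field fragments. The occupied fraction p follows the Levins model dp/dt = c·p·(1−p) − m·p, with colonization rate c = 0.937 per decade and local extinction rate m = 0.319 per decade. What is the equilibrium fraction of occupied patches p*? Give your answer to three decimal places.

At equilibrium, colonization balances extinction: c·p*·(1−p*) = m·p*.
So p* = 1 − m/c = 1 − 0.319/0.937 = 1 − 0.3404 = 0.6596.

0.660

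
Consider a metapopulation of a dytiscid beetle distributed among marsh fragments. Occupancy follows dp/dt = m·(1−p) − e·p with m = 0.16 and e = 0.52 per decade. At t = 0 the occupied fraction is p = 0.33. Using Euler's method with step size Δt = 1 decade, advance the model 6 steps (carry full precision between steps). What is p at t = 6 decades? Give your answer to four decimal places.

0.2354

Update rule: p ← p + [m·(1−p) − e·p]·Δt with Δt = 1.
  1  |  dp/dt·Δt = -0.064400  |  p_1 = 0.265600
  2  |  dp/dt·Δt = -0.020608  |  p_2 = 0.244992
  3  |  dp/dt·Δt = -0.006595  |  p_3 = 0.238397
  4  |  dp/dt·Δt = -0.002110  |  p_4 = 0.236287
  5  |  dp/dt·Δt = -0.000675  |  p_5 = 0.235612
  6  |  dp/dt·Δt = -0.000216  |  p_6 = 0.235396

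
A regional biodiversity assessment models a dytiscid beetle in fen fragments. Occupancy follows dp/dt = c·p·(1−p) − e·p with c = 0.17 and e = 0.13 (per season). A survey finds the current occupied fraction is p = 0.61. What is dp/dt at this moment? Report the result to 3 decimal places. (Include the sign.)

Colonization term: c·p·(1−p) = 0.17×0.61×0.3900 = 0.04044.
Extinction term: e·p = 0.07930.
dp/dt = 0.04044 − 0.07930 = -0.03886.

-0.039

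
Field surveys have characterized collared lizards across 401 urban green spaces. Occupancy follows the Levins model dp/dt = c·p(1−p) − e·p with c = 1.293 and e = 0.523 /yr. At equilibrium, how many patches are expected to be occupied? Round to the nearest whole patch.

239

p* = 1 − e/c = 1 − 0.523/1.293 = 0.5955.
Expected occupied patches = N × p* = 401 × 0.5955 = 238.80 ≈ 239.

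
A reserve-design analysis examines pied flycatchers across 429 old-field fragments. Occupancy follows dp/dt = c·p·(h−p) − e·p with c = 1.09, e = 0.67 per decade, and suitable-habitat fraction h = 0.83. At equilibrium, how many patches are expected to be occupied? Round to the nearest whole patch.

92

p* = h − e/c = 0.83 − 0.6147 = 0.2153.
Expected occupied patches = N × p* = 429 × 0.2153 = 92.37 ≈ 92.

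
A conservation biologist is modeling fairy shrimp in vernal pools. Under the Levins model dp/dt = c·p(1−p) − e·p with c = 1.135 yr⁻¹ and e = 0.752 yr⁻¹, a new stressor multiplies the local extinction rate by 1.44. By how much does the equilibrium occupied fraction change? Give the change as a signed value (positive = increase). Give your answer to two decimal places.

-0.29

Before: p* = 1 − 0.752/1.135 = 0.3374.
After the change, c = 1.135, e = 1.08288, so p* = 1 − 1.08288/1.135 = 0.0459.
Δp* = 0.0459 − 0.3374 = -0.2915.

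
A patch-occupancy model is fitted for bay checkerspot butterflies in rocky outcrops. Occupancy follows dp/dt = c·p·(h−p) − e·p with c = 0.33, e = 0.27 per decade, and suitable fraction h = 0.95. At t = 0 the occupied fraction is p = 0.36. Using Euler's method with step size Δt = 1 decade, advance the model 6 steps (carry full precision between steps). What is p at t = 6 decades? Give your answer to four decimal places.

0.2522

Update rule: p ← p + [c·p·(h−p) − e·p]·Δt with Δt = 1.
p: 0.36000 → 0.33289  (Δp = -0.02711)
p: 0.33289 → 0.31080  (Δp = -0.02209)
p: 0.31080 → 0.29245  (Δp = -0.01836)
p: 0.29245 → 0.27694  (Δp = -0.01550)
p: 0.27694 → 0.26368  (Δp = -0.01326)
p: 0.26368 → 0.25221  (Δp = -0.01147)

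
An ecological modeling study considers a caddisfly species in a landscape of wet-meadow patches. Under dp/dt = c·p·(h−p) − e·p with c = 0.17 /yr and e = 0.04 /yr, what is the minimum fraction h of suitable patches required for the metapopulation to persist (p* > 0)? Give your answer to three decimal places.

0.235

p* = h − e/c is positive only when h > e/c.
h_min = e/c = 0.04/0.17 = 0.2353.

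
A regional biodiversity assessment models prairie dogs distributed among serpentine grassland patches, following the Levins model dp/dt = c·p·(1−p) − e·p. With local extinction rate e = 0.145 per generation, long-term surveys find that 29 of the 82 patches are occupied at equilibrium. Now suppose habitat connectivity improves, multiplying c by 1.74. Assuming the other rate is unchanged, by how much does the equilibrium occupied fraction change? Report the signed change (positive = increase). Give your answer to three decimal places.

Observed p* = 29/82 = 0.35366.
Balance c(1−p*) = e gives c = e/(1 − 0.35366) = 0.145/0.64634 = 0.22434.
New p* = 1 − e/c = 1 − 0.14500/0.39035 = 0.62854.
Δp* = 0.62854 − 0.35366 = +0.27488.

0.275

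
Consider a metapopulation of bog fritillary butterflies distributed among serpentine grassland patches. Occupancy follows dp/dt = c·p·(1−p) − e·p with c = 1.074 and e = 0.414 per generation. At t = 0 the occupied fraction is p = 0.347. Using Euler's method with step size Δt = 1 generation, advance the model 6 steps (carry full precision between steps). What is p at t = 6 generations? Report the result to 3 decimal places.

0.613

Update rule: p ← p + [c·p·(1−p) − e·p]·Δt with Δt = 1.
  1  |  dp/dt·Δt = +0.099701  |  p_1 = 0.446701
  2  |  dp/dt·Δt = +0.080515  |  p_2 = 0.527216
  3  |  dp/dt·Δt = +0.049437  |  p_3 = 0.576653
  4  |  dp/dt·Δt = +0.023455  |  p_4 = 0.600108
  5  |  dp/dt·Δt = +0.009292  |  p_5 = 0.609400
  6  |  dp/dt·Δt = +0.003354  |  p_6 = 0.612754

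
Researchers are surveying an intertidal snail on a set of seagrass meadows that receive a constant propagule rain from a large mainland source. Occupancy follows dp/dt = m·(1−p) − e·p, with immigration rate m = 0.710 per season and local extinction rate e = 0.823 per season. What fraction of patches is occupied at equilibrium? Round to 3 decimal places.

Setting dp/dt = 0: m − m·p* = e·p*, so m = (m+e)·p*.
p* = m/(m+e) = 0.710/(0.710+0.823) = 0.710/1.5330 = 0.4631.

0.463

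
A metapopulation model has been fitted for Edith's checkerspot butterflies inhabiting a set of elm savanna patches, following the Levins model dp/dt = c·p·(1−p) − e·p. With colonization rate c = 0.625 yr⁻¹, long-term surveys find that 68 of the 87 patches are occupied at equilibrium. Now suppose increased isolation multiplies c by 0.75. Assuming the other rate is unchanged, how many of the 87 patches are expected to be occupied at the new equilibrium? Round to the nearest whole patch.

62

Observed p* = 68/87 = 0.78161.
Balance c(1−p*) = e gives e = 0.625×(1 − 0.78161) = 0.13649.
New p* = 1 − e/c = 1 − 0.13649/0.46875 = 0.70882.
Expected occupied = 87 × 0.70882 = 61.67 ≈ 62.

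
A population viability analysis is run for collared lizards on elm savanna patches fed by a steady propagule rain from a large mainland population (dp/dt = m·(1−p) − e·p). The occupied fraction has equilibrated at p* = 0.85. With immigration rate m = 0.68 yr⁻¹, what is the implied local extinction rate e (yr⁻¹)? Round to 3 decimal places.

0.120

At equilibrium m(1−p*) = e·p*, so e = m(1−p*)/p*.
e = 0.68 × 0.1500 / 0.85 = 0.1200.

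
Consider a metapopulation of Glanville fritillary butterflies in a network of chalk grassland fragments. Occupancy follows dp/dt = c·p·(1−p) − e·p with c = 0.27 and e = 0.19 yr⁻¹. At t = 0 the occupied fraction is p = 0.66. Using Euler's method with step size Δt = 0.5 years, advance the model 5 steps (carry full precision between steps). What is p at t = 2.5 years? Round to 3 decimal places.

Update rule: p ← p + [c·p·(1−p) − e·p]·Δt with Δt = 0.5.
  1  |  dp/dt·Δt = -0.032406  |  p_1 = 0.627594
  2  |  dp/dt·Δt = -0.028069  |  p_2 = 0.599525
  3  |  dp/dt·Δt = -0.024542  |  p_3 = 0.574983
  4  |  dp/dt·Δt = -0.021632  |  p_4 = 0.553350
  5  |  dp/dt·Δt = -0.019203  |  p_5 = 0.534148

0.534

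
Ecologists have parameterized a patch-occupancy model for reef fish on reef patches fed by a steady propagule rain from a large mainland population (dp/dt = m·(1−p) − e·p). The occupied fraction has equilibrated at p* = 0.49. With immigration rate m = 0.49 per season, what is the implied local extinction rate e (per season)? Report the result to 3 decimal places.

0.510

At equilibrium m(1−p*) = e·p*, so e = m(1−p*)/p*.
e = 0.49 × 0.5100 / 0.49 = 0.5100.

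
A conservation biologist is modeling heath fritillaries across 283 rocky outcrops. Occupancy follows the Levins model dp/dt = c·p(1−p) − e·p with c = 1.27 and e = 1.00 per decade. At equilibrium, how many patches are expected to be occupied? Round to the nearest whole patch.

60

p* = 1 − e/c = 1 − 1.00/1.27 = 0.2126.
Expected occupied patches = N × p* = 283 × 0.2126 = 60.17 ≈ 60.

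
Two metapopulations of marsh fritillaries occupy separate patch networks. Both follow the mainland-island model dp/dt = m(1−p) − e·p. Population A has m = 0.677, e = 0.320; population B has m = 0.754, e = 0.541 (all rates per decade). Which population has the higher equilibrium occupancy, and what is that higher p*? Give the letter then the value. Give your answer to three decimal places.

A: p*_A = m/(m+e) = 0.677/0.9970 = 0.6790.
B: p*_B = 0.754/1.2950 = 0.5822.
A is higher at 0.6790.

A, 0.679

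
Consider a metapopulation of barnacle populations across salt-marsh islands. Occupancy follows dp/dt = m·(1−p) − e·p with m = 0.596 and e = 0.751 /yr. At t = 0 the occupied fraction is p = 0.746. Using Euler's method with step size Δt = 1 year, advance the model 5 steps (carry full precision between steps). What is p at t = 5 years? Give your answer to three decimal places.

Update rule: p ← p + [m·(1−p) − e·p]·Δt with Δt = 1.
step 1: Δp = -0.40886, p = 0.33714
step 2: Δp = +0.14188, p = 0.47901
step 3: Δp = -0.04923, p = 0.42978
step 4: Δp = +0.01708, p = 0.44687
step 5: Δp = -0.00593, p = 0.44094

0.441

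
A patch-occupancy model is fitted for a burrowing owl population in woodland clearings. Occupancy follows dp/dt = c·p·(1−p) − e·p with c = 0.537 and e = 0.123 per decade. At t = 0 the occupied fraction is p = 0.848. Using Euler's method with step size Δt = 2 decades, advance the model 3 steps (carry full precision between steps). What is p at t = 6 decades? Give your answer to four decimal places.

Update rule: p ← p + [c·p·(1−p) − e·p]·Δt with Δt = 2.
t = 2: p = 0.84800 + (-0.07017) = 0.77783
t = 4: p = 0.77783 + (-0.00574) = 0.77208
t = 6: p = 0.77208 + (-0.00094) = 0.77114

0.7711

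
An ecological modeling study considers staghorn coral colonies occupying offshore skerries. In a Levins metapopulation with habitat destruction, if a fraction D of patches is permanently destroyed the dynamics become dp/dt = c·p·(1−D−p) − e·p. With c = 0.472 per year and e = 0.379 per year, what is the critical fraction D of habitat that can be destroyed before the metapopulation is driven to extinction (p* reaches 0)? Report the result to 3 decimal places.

The nontrivial equilibrium is p* = (1−D) − e/c; extinction occurs when this hits zero.
So D_crit = 1 − e/c = 1 − 0.379/0.472 = 1 − 0.8030 = 0.1970.
This equals the undisturbed p*, a classic result of Lande's extension.

0.197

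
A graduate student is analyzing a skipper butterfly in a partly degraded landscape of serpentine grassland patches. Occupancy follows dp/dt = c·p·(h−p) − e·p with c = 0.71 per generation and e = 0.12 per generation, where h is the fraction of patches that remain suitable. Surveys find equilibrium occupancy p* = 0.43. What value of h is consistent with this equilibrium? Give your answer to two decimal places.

0.60

At equilibrium c(h−p*) = e, so h = p* + e/c.
h = 0.43 + 0.12/0.71 = 0.43 + 0.1690 = 0.5990.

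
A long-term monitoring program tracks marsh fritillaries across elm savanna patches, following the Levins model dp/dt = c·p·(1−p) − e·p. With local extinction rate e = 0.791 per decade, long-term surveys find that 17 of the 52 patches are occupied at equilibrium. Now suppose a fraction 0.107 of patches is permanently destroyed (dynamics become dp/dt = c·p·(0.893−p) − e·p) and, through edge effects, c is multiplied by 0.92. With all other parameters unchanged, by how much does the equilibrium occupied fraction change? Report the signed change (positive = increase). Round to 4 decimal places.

-0.1655

Observed p* = 17/52 = 0.32692.
Balance c(1−p*) = e gives c = e/(1 − 0.32692) = 0.791/0.67308 = 1.17519.
New p* = 0.893 − e/c = 0.893 − 0.79100/1.08117 = 0.16139.
Δp* = 0.16139 − 0.32692 = -0.16553.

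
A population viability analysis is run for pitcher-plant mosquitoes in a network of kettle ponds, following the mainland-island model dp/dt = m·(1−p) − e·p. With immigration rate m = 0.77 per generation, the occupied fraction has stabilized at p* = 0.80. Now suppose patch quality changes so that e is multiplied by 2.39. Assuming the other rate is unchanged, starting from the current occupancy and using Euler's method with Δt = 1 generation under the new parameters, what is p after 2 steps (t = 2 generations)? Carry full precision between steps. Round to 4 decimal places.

0.6352

Balance m(1−p*) = e·p* gives e = m(1−p*)/p* = 0.77×0.20000/0.80000 = 0.19250.
Starting from p₀ = 0.80000; update p ← p + (dp/dt)·Δt with the new parameters.
  1  |  dp/dt·Δt = -0.214060  |  p_1 = 0.585940
  2  |  dp/dt·Δt = +0.049250  |  p_2 = 0.635190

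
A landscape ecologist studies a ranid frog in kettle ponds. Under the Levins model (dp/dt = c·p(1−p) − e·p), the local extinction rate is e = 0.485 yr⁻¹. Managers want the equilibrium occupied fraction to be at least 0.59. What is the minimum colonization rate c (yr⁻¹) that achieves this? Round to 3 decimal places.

p* = 1 − e/c ≥ 0.59 requires e/c ≤ 0.4100, i.e. c ≥ e/0.4100.
c_min = 0.485/0.4100 = 1.1829.

1.183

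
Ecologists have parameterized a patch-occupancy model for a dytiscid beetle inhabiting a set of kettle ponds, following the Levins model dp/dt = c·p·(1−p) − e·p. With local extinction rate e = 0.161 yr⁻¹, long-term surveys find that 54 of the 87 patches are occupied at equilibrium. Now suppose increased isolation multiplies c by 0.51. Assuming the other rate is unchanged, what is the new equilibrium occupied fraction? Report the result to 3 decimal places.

0.256

Observed p* = 54/87 = 0.62069.
Balance c(1−p*) = e gives c = e/(1 − 0.62069) = 0.161/0.37931 = 0.42445.
New p* = 1 − e/c = 1 − 0.16100/0.21647 = 0.25625.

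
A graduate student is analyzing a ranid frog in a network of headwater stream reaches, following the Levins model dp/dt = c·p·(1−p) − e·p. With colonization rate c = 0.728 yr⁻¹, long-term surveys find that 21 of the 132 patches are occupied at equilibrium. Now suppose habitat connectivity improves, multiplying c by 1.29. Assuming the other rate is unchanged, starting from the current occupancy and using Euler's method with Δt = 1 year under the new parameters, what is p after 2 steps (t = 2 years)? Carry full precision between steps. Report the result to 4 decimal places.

0.2156

Observed p* = 21/132 = 0.15909.
Balance c(1−p*) = e gives e = 0.728×(1 − 0.15909) = 0.61218.
Starting from p₀ = 0.15909; update p ← p + (dp/dt)·Δt with the new parameters.
  1  |  dp/dt·Δt = +0.028244  |  p_1 = 0.187335
  2  |  dp/dt·Δt = +0.028289  |  p_2 = 0.215624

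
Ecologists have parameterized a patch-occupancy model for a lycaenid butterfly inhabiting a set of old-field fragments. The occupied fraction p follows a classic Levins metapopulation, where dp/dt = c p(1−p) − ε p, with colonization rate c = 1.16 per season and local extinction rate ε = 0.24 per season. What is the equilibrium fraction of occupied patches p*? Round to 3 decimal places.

At equilibrium, colonization balances extinction: c·p*·(1−p*) = ε·p*.
So p* = 1 − ε/c = 1 − 0.24/1.16 = 1 − 0.2069 = 0.7931.

0.793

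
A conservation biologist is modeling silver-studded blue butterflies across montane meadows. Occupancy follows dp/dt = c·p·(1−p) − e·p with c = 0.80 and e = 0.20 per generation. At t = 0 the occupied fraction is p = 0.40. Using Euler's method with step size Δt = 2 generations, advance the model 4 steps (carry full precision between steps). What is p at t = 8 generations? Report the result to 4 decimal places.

0.7500

Update rule: p ← p + [c·p·(1−p) − e·p]·Δt with Δt = 2.
p: 0.40000 → 0.62400  (Δp = +0.22400)
p: 0.62400 → 0.74980  (Δp = +0.12580)
p: 0.74980 → 0.75004  (Δp = +0.00024)
p: 0.75004 → 0.74999  (Δp = -0.00005)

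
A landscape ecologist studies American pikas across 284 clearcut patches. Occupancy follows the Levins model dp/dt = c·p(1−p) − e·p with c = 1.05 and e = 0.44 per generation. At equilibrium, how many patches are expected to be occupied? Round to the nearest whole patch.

p* = 1 − e/c = 1 − 0.44/1.05 = 0.5810.
Expected occupied patches = N × p* = 284 × 0.5810 = 164.99 ≈ 165.

165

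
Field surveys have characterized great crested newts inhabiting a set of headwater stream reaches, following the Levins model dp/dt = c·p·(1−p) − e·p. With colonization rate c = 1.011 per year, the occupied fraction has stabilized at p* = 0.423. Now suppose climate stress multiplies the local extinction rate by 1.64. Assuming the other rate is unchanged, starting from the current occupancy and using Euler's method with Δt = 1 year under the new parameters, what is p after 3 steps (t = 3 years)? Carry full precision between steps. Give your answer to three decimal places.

Balance c(1−p*) = e gives e = 1.011×(1 − 0.42300) = 0.58335.
Starting from p₀ = 0.42300; update p ← p + (dp/dt)·Δt with the new parameters.
  1  |  dp/dt·Δt = -0.157924  |  p_1 = 0.265076
  2  |  dp/dt·Δt = -0.056642  |  p_2 = 0.208434
  3  |  dp/dt·Δt = -0.032603  |  p_3 = 0.175832

0.176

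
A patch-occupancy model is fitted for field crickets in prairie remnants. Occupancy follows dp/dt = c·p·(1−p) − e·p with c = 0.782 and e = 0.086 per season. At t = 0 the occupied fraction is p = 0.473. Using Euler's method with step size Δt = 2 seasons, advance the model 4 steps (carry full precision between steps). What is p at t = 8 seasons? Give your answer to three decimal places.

Update rule: p ← p + [c·p·(1−p) − e·p]·Δt with Δt = 2.
p: 0.47300 → 0.78150  (Δp = +0.30850)
p: 0.78150 → 0.91415  (Δp = +0.13264)
p: 0.91415 → 0.87966  (Δp = -0.03449)
p: 0.87966 → 0.89392  (Δp = +0.01426)

0.894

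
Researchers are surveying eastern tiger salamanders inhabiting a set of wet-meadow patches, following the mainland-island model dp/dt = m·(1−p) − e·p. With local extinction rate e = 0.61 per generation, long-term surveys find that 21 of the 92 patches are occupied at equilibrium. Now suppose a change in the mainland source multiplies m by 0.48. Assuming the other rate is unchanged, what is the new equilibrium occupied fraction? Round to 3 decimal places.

Observed p* = 21/92 = 0.22826.
Balance m(1−p*) = e·p* gives m = e·p*/(1−p*) = 0.61×0.22826/0.77174 = 0.18042.
New p* = m/(m+e) = 0.08660/(0.08660+0.61000) = 0.12432.

0.124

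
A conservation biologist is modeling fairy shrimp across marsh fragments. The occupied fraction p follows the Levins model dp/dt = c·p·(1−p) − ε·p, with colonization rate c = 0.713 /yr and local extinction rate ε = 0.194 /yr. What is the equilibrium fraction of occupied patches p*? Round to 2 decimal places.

Setting dp/dt = 0 and dividing through by p* gives c·(1−p*) = ε.
So p* = 1 − ε/c = 1 − 0.194/0.713 = 1 − 0.2721 = 0.7279.

0.73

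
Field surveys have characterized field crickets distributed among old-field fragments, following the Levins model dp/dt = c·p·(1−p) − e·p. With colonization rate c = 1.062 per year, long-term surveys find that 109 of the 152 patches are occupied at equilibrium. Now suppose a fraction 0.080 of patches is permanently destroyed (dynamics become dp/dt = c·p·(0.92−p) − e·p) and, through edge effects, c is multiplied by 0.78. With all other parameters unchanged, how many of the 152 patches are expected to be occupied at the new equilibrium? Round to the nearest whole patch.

85

Observed p* = 109/152 = 0.71711.
Balance c(1−p*) = e gives e = 1.062×(1 − 0.71711) = 0.30043.
New p* = 0.92 − e/c = 0.92 − 0.30043/0.82836 = 0.55732.
Expected occupied = 152 × 0.55732 = 84.71 ≈ 85.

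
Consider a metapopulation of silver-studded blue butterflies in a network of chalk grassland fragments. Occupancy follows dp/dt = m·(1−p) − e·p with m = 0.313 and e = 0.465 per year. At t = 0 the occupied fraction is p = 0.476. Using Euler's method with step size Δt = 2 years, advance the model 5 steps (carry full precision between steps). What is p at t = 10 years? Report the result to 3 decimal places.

0.398

Update rule: p ← p + [m·(1−p) − e·p]·Δt with Δt = 2.
t = 2: p = 0.47600 + (-0.11466) = 0.36134
t = 4: p = 0.36134 + (+0.06375) = 0.42509
t = 6: p = 0.42509 + (-0.03544) = 0.38965
t = 8: p = 0.38965 + (+0.01971) = 0.40936
t = 10: p = 0.40936 + (-0.01096) = 0.39840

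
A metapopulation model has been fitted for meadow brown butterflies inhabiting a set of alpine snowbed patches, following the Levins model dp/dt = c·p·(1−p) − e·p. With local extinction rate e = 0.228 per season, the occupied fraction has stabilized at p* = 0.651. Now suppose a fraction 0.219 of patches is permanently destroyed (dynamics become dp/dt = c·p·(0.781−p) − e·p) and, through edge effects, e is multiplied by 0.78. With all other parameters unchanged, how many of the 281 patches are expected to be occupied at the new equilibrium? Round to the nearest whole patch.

143

Balance c(1−p*) = e gives c = e/(1 − 0.65100) = 0.228/0.34900 = 0.65330.
New p* = 0.781 − e/c = 0.781 − 0.17784/0.65330 = 0.50878.
Expected occupied = 281 × 0.50878 = 142.97 ≈ 143.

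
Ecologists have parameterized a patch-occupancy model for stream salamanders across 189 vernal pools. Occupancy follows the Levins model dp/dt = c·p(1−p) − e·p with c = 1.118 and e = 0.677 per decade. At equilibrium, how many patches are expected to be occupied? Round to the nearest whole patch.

p* = 1 − e/c = 1 − 0.677/1.118 = 0.3945.
Expected occupied patches = N × p* = 189 × 0.3945 = 74.55 ≈ 75.

75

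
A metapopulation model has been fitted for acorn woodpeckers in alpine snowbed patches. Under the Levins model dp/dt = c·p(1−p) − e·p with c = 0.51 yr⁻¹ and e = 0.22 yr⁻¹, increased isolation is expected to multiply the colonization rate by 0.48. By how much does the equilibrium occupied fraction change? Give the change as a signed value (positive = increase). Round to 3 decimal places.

Before: p* = 1 − 0.22/0.51 = 0.5686.
After the change, c = 0.2448, e = 0.22, so p* = 1 − 0.22/0.2448 = 0.1013.
Δp* = 0.1013 − 0.5686 = -0.4673.

-0.467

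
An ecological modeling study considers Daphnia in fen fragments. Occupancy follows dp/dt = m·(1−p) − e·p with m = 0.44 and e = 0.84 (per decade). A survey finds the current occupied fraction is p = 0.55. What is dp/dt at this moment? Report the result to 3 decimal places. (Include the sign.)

Colonization term: m·(1−p) = 0.44×0.4500 = 0.19800.
Extinction term: e·p = 0.46200.
dp/dt = 0.19800 − 0.46200 = -0.26400.

-0.264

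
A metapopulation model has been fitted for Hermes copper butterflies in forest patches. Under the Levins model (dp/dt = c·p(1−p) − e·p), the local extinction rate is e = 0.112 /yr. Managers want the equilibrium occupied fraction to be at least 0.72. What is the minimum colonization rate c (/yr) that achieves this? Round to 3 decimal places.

0.400

p* = 1 − e/c ≥ 0.72 requires e/c ≤ 0.2800, i.e. c ≥ e/0.2800.
c_min = 0.112/0.2800 = 0.4000.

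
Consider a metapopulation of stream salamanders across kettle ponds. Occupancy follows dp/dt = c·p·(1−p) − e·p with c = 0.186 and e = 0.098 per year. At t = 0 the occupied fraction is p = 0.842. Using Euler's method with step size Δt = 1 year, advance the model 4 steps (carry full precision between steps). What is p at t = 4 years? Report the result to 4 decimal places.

Update rule: p ← p + [c·p·(1−p) − e·p]·Δt with Δt = 1.
p: 0.84200 → 0.78423  (Δp = -0.05777)
p: 0.78423 → 0.73885  (Δp = -0.04538)
p: 0.73885 → 0.70233  (Δp = -0.03652)
p: 0.70233 → 0.67239  (Δp = -0.02994)

0.6724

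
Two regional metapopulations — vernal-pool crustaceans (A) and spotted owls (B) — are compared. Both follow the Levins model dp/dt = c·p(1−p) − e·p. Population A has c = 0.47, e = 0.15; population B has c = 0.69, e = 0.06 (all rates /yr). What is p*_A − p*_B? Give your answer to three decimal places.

A: p*_A = 1 − 0.15/0.47 = 0.6809.
B: p*_B = 1 − 0.06/0.69 = 0.9130.
p*_A − p*_B = 0.6809 − 0.9130 = -0.2322.

-0.232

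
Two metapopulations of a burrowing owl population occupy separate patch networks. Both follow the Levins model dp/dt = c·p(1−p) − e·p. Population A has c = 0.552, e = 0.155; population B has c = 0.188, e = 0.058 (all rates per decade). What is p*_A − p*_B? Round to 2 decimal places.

A: p*_A = 1 − 0.155/0.552 = 0.7192.
B: p*_B = 1 − 0.058/0.188 = 0.6915.
p*_A − p*_B = 0.7192 − 0.6915 = 0.0277.

0.03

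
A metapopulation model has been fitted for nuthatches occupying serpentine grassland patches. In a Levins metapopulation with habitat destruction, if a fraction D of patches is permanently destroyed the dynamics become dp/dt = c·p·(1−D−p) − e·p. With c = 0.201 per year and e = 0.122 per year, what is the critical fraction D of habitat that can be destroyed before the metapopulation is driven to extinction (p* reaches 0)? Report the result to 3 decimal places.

The nontrivial equilibrium is p* = (1−D) − e/c; extinction occurs when this hits zero.
So D_crit = 1 − e/c = 1 − 0.122/0.201 = 1 − 0.6070 = 0.3930.
Note this equals the original equilibrium occupancy — the Levins extinction-debt result.

0.393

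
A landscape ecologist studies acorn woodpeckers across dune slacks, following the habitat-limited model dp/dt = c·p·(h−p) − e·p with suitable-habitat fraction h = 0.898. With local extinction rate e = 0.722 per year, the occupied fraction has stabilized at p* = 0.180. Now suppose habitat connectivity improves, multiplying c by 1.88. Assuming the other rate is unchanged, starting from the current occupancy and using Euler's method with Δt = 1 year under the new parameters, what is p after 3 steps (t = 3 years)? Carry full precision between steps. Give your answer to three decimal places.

Balance c(h−p*) = e gives c = e/(0.898 − 0.18000) = 0.722/0.71800 = 1.00557.
Starting from p₀ = 0.18000; update p ← p + (dp/dt)·Δt with the new parameters.
t = 1: p = 0.18000 + (+0.11436) = 0.29436
t = 2: p = 0.29436 + (+0.12338) = 0.41775
t = 3: p = 0.41775 + (+0.07766) = 0.49541

0.495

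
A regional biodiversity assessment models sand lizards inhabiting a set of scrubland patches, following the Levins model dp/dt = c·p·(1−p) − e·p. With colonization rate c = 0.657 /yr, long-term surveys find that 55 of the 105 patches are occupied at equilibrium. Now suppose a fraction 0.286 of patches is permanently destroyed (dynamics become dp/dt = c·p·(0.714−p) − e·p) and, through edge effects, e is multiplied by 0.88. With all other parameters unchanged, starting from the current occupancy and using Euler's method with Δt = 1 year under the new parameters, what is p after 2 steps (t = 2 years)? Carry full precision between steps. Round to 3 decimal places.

Observed p* = 55/105 = 0.52381.
Balance c(1−p*) = e gives e = 0.657×(1 − 0.52381) = 0.31286.
Starting from p₀ = 0.52381; update p ← p + (dp/dt)·Δt with the new parameters.
  1  |  dp/dt·Δt = -0.078760  |  p_1 = 0.445050
  2  |  dp/dt·Δt = -0.043888  |  p_2 = 0.401162

0.401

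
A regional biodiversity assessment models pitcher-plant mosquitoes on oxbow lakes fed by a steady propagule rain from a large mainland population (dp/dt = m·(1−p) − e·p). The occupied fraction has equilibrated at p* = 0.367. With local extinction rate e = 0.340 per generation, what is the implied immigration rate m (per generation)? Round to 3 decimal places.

0.197

At equilibrium m(1−p*) = e·p*, so m = e·p*/(1−p*).
m = 0.340 × 0.367 / 0.6330 = 0.1248/0.6330 = 0.1971.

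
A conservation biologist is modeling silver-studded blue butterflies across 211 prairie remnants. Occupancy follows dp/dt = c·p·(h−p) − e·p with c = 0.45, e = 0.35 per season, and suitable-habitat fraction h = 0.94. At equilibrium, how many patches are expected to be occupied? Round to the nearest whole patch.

p* = h − e/c = 0.94 − 0.7778 = 0.1622.
Expected occupied patches = N × p* = 211 × 0.1622 = 34.23 ≈ 34.

34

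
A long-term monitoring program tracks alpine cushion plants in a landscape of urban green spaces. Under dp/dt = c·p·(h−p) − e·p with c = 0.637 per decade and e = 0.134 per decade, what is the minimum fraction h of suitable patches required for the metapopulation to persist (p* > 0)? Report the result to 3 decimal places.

0.210

p* = h − e/c is positive only when h > e/c.
h_min = e/c = 0.134/0.637 = 0.2104.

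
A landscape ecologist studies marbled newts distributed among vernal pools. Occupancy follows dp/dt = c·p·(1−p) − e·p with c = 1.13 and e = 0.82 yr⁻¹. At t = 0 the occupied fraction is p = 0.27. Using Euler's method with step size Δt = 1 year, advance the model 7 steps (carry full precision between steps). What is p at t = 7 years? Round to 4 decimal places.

0.2740

Update rule: p ← p + [c·p·(1−p) − e·p]·Δt with Δt = 1.
step 1: Δp = +0.00132, p = 0.27132
step 2: Δp = +0.00092, p = 0.27225
step 3: Δp = +0.00064, p = 0.27289
step 4: Δp = +0.00045, p = 0.27334
step 5: Δp = +0.00031, p = 0.27364
step 6: Δp = +0.00021, p = 0.27386
step 7: Δp = +0.00015, p = 0.27401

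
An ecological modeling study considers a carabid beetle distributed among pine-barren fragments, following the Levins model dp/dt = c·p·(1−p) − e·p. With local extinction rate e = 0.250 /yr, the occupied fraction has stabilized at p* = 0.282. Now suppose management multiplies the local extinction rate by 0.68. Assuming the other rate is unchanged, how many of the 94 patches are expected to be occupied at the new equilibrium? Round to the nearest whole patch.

Balance c(1−p*) = e gives c = e/(1 − 0.28200) = 0.250/0.71800 = 0.34819.
New p* = 1 − e/c = 1 − 0.17000/0.34819 = 0.51176.
Expected occupied = 94 × 0.51176 = 48.11 ≈ 48.

48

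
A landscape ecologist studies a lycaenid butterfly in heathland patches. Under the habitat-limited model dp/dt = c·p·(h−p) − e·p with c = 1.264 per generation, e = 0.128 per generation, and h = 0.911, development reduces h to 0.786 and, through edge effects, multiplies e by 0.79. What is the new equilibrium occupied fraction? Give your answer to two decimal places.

Before: p* = h − e/c = 0.911 − 0.128/1.264 = 0.911 − 0.1013 = 0.8097.
After: c = 1.264, e = 0.10112, h = 0.786; p* = 0.786 − 0.10112/1.264 = 0.7060.

0.71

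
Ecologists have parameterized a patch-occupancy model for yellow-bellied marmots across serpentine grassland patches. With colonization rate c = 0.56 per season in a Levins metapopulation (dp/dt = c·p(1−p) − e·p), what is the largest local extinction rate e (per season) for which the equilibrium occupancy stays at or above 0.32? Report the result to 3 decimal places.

1 − e/c ≥ 0.32 ⇒ e ≤ c(1 − 0.32) = 0.56 × 0.6800.
e_max = 0.3808.

0.381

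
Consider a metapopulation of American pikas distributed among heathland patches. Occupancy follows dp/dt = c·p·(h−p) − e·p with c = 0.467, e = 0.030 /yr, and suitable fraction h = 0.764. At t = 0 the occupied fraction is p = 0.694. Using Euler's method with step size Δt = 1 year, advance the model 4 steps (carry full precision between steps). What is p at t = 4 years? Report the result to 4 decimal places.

0.6986

Update rule: p ← p + [c·p·(h−p) − e·p]·Δt with Δt = 1.
step 1: Δp = +0.00187, p = 0.69587
step 2: Δp = +0.00127, p = 0.69713
step 3: Δp = +0.00086, p = 0.69799
step 4: Δp = +0.00058, p = 0.69857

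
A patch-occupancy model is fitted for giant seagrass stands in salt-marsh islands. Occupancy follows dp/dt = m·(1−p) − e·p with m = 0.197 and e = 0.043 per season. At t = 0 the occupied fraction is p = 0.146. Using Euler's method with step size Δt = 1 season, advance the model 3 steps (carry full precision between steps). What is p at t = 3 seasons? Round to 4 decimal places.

Update rule: p ← p + [m·(1−p) − e·p]·Δt with Δt = 1.
t = 1: p = 0.14600 + (+0.16196) = 0.30796
t = 2: p = 0.30796 + (+0.12309) = 0.43105
t = 3: p = 0.43105 + (+0.09355) = 0.52460

0.5246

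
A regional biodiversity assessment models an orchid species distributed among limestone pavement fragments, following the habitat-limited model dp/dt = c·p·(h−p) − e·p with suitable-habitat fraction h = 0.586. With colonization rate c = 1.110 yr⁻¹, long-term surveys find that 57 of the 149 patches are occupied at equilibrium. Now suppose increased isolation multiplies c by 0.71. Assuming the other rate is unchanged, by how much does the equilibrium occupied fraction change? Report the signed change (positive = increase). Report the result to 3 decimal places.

Observed p* = 57/149 = 0.38255.
Balance c(h−p*) = e gives e = 1.110×(0.586 − 0.38255) = 0.22583.
New p* = 0.586 − e/c = 0.586 − 0.22583/0.78810 = 0.29945.
Δp* = 0.29945 − 0.38255 = -0.08310.

-0.083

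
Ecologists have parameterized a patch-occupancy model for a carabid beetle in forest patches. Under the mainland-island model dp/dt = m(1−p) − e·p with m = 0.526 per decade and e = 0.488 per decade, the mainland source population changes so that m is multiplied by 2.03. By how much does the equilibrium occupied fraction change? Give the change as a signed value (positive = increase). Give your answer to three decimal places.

0.168

Before: p* = 0.526/(0.526+0.488) = 0.5187.
After: m = 1.06778, e = 0.488; p* = 1.06778/1.5558 = 0.6863.
Δp* = 0.6863 − 0.5187 = +0.1676.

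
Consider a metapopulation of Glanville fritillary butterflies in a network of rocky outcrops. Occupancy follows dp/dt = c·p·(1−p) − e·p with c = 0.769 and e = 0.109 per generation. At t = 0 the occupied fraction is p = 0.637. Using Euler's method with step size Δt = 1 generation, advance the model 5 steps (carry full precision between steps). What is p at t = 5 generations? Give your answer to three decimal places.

0.856

Update rule: p ← p + [c·p·(1−p) − e·p]·Δt with Δt = 1.
t = 1: p = 0.63700 + (+0.10838) = 0.74538
t = 2: p = 0.74538 + (+0.06470) = 0.81008
t = 3: p = 0.81008 + (+0.03001) = 0.84009
t = 4: p = 0.84009 + (+0.01173) = 0.85183
t = 5: p = 0.85183 + (+0.00421) = 0.85604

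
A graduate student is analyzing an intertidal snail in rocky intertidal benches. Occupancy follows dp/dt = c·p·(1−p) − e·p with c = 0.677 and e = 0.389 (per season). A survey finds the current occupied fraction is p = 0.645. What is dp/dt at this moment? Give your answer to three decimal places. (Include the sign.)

-0.096

Colonization term: c·p·(1−p) = 0.677×0.645×0.3550 = 0.15502.
Extinction term: e·p = 0.25090.
dp/dt = 0.15502 − 0.25090 = -0.09589.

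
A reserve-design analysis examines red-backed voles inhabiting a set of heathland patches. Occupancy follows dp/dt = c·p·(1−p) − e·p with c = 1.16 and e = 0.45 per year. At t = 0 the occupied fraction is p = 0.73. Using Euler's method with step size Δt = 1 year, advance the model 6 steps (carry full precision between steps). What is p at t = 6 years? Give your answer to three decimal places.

0.612

Update rule: p ← p + [c·p·(1−p) − e·p]·Δt with Δt = 1.
step 1: Δp = -0.09986, p = 0.63014
step 2: Δp = -0.01321, p = 0.61693
step 3: Δp = -0.00348, p = 0.61345
step 4: Δp = -0.00098, p = 0.61247
step 5: Δp = -0.00028, p = 0.61218
step 6: Δp = -0.00008, p = 0.61210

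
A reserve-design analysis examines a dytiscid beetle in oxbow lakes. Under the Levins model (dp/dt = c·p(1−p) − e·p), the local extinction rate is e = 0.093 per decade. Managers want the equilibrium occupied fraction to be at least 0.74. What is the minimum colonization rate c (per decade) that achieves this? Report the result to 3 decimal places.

p* = 1 − e/c ≥ 0.74 requires e/c ≤ 0.2600, i.e. c ≥ e/0.2600.
c_min = 0.093/0.2600 = 0.3577.

0.358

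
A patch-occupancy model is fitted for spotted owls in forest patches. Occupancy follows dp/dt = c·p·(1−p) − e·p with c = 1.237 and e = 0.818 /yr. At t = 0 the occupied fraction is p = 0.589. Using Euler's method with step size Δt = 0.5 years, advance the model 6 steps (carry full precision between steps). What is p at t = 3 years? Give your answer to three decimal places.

0.373

Update rule: p ← p + [c·p·(1−p) − e·p]·Δt with Δt = 0.5.
t = 0.5: p = 0.58900 + (-0.09118) = 0.49782
t = 1: p = 0.49782 + (-0.04899) = 0.44884
t = 1.5: p = 0.44884 + (-0.03057) = 0.41827
t = 2: p = 0.41827 + (-0.02058) = 0.39769
t = 2.5: p = 0.39769 + (-0.01450) = 0.38319
t = 3: p = 0.38319 + (-0.01054) = 0.37265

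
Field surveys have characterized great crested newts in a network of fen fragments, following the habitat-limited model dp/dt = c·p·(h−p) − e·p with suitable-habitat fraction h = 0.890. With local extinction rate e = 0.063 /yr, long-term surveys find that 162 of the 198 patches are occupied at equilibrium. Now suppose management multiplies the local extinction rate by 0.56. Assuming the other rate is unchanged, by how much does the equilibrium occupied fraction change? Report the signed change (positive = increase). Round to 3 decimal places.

Observed p* = 162/198 = 0.81818.
Balance c(h−p*) = e gives c = e/(0.89 − 0.81818) = 0.063/0.07182 = 0.87719.
New p* = 0.89 − e/c = 0.89 − 0.03528/0.87719 = 0.84978.
Δp* = 0.84978 − 0.81818 = +0.03160.

0.032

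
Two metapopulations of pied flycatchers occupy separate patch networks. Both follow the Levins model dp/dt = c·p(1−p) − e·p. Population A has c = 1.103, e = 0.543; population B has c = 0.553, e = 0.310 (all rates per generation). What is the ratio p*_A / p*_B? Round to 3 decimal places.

1.155

A: p*_A = 1 − 0.543/1.103 = 0.5077.
B: p*_B = 1 − 0.310/0.553 = 0.4394.
p*_A / p*_B = 0.5077/0.4394 = 1.1554.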